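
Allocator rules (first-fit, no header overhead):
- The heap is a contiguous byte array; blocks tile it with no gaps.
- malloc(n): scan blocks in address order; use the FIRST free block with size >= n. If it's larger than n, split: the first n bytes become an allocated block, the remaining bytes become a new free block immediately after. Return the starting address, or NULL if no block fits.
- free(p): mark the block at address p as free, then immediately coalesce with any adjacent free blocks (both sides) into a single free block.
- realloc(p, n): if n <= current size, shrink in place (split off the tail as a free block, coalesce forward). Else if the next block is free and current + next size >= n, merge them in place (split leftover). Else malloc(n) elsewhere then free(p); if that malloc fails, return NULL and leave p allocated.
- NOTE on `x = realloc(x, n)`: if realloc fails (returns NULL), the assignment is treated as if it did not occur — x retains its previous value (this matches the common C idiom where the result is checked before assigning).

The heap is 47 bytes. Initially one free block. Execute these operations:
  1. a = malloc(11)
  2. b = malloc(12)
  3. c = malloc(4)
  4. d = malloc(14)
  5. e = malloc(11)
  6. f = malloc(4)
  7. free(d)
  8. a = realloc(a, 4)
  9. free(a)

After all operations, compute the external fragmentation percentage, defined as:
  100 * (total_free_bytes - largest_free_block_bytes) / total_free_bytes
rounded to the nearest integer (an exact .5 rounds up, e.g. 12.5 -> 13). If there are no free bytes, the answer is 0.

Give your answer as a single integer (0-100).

Op 1: a = malloc(11) -> a = 0; heap: [0-10 ALLOC][11-46 FREE]
Op 2: b = malloc(12) -> b = 11; heap: [0-10 ALLOC][11-22 ALLOC][23-46 FREE]
Op 3: c = malloc(4) -> c = 23; heap: [0-10 ALLOC][11-22 ALLOC][23-26 ALLOC][27-46 FREE]
Op 4: d = malloc(14) -> d = 27; heap: [0-10 ALLOC][11-22 ALLOC][23-26 ALLOC][27-40 ALLOC][41-46 FREE]
Op 5: e = malloc(11) -> e = NULL; heap: [0-10 ALLOC][11-22 ALLOC][23-26 ALLOC][27-40 ALLOC][41-46 FREE]
Op 6: f = malloc(4) -> f = 41; heap: [0-10 ALLOC][11-22 ALLOC][23-26 ALLOC][27-40 ALLOC][41-44 ALLOC][45-46 FREE]
Op 7: free(d) -> (freed d); heap: [0-10 ALLOC][11-22 ALLOC][23-26 ALLOC][27-40 FREE][41-44 ALLOC][45-46 FREE]
Op 8: a = realloc(a, 4) -> a = 0; heap: [0-3 ALLOC][4-10 FREE][11-22 ALLOC][23-26 ALLOC][27-40 FREE][41-44 ALLOC][45-46 FREE]
Op 9: free(a) -> (freed a); heap: [0-10 FREE][11-22 ALLOC][23-26 ALLOC][27-40 FREE][41-44 ALLOC][45-46 FREE]
Free blocks: [11 14 2] total_free=27 largest=14 -> 100*(27-14)/27 = 1300/27 ≈ 48.148 -> rounds to 48

Answer: 48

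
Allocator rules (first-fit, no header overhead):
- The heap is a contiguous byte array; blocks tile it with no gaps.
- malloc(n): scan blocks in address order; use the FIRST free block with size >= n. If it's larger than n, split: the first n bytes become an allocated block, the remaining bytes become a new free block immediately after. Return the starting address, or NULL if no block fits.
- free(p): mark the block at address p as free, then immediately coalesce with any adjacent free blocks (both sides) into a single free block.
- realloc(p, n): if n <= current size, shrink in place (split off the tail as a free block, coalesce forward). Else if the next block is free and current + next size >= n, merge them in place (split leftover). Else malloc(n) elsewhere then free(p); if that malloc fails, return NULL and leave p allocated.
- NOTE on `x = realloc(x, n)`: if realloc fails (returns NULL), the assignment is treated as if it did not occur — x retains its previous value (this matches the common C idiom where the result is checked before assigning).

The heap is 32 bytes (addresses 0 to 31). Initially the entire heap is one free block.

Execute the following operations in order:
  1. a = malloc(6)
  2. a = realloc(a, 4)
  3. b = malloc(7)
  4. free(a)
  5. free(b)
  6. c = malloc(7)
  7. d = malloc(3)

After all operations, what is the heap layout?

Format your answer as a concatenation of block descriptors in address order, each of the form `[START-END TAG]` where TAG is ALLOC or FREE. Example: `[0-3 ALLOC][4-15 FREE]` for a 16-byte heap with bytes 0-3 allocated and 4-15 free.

Op 1: a = malloc(6) -> a = 0; heap: [0-5 ALLOC][6-31 FREE]
Op 2: a = realloc(a, 4) -> a = 0; heap: [0-3 ALLOC][4-31 FREE]
Op 3: b = malloc(7) -> b = 4; heap: [0-3 ALLOC][4-10 ALLOC][11-31 FREE]
Op 4: free(a) -> (freed a); heap: [0-3 FREE][4-10 ALLOC][11-31 FREE]
Op 5: free(b) -> (freed b); heap: [0-31 FREE]
Op 6: c = malloc(7) -> c = 0; heap: [0-6 ALLOC][7-31 FREE]
Op 7: d = malloc(3) -> d = 7; heap: [0-6 ALLOC][7-9 ALLOC][10-31 FREE]

Answer: [0-6 ALLOC][7-9 ALLOC][10-31 FREE]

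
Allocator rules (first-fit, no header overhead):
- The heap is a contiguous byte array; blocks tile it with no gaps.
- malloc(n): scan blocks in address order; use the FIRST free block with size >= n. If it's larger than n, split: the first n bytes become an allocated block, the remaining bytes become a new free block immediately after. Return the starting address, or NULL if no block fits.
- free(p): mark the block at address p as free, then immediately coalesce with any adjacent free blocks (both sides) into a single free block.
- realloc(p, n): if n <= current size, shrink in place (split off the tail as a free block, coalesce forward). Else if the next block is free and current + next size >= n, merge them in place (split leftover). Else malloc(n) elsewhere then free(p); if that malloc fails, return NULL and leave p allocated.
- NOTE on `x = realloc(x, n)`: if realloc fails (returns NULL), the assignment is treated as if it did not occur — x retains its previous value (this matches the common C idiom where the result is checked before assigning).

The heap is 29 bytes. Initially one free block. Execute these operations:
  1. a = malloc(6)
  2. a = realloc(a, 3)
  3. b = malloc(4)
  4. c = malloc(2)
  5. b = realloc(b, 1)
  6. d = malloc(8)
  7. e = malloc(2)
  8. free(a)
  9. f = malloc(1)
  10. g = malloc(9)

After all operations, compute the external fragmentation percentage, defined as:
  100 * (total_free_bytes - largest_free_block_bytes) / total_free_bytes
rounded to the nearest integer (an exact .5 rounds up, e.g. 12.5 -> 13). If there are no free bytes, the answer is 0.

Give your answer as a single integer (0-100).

Op 1: a = malloc(6) -> a = 0; heap: [0-5 ALLOC][6-28 FREE]
Op 2: a = realloc(a, 3) -> a = 0; heap: [0-2 ALLOC][3-28 FREE]
Op 3: b = malloc(4) -> b = 3; heap: [0-2 ALLOC][3-6 ALLOC][7-28 FREE]
Op 4: c = malloc(2) -> c = 7; heap: [0-2 ALLOC][3-6 ALLOC][7-8 ALLOC][9-28 FREE]
Op 5: b = realloc(b, 1) -> b = 3; heap: [0-2 ALLOC][3-3 ALLOC][4-6 FREE][7-8 ALLOC][9-28 FREE]
Op 6: d = malloc(8) -> d = 9; heap: [0-2 ALLOC][3-3 ALLOC][4-6 FREE][7-8 ALLOC][9-16 ALLOC][17-28 FREE]
Op 7: e = malloc(2) -> e = 4; heap: [0-2 ALLOC][3-3 ALLOC][4-5 ALLOC][6-6 FREE][7-8 ALLOC][9-16 ALLOC][17-28 FREE]
Op 8: free(a) -> (freed a); heap: [0-2 FREE][3-3 ALLOC][4-5 ALLOC][6-6 FREE][7-8 ALLOC][9-16 ALLOC][17-28 FREE]
Op 9: f = malloc(1) -> f = 0; heap: [0-0 ALLOC][1-2 FREE][3-3 ALLOC][4-5 ALLOC][6-6 FREE][7-8 ALLOC][9-16 ALLOC][17-28 FREE]
Op 10: g = malloc(9) -> g = 17; heap: [0-0 ALLOC][1-2 FREE][3-3 ALLOC][4-5 ALLOC][6-6 FREE][7-8 ALLOC][9-16 ALLOC][17-25 ALLOC][26-28 FREE]
Free blocks: [2 1 3] total_free=6 largest=3 -> 100*(6-3)/6 = 300/6 = 50

Answer: 50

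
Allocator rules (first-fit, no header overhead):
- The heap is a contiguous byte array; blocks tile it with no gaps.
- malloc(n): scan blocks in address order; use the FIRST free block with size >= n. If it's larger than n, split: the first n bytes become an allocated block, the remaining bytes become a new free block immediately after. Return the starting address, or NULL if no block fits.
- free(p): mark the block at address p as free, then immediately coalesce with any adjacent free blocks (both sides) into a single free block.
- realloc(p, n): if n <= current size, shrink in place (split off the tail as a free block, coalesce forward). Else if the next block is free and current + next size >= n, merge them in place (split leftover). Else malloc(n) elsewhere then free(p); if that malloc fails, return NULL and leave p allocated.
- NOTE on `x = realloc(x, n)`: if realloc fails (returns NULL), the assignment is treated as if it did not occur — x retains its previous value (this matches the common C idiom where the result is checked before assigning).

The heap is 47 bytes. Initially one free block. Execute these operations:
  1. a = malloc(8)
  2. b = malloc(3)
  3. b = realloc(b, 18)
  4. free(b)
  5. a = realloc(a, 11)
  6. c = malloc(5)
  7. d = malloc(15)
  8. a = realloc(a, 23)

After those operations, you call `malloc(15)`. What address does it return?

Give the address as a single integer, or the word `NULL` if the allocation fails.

Answer: 31

Derivation:
Op 1: a = malloc(8) -> a = 0; heap: [0-7 ALLOC][8-46 FREE]
Op 2: b = malloc(3) -> b = 8; heap: [0-7 ALLOC][8-10 ALLOC][11-46 FREE]
Op 3: b = realloc(b, 18) -> b = 8; heap: [0-7 ALLOC][8-25 ALLOC][26-46 FREE]
Op 4: free(b) -> (freed b); heap: [0-7 ALLOC][8-46 FREE]
Op 5: a = realloc(a, 11) -> a = 0; heap: [0-10 ALLOC][11-46 FREE]
Op 6: c = malloc(5) -> c = 11; heap: [0-10 ALLOC][11-15 ALLOC][16-46 FREE]
Op 7: d = malloc(15) -> d = 16; heap: [0-10 ALLOC][11-15 ALLOC][16-30 ALLOC][31-46 FREE]
Op 8: a = realloc(a, 23) -> NULL (a unchanged); heap: [0-10 ALLOC][11-15 ALLOC][16-30 ALLOC][31-46 FREE]
malloc(15): first-fit scan over [0-10 ALLOC][11-15 ALLOC][16-30 ALLOC][31-46 FREE] -> 31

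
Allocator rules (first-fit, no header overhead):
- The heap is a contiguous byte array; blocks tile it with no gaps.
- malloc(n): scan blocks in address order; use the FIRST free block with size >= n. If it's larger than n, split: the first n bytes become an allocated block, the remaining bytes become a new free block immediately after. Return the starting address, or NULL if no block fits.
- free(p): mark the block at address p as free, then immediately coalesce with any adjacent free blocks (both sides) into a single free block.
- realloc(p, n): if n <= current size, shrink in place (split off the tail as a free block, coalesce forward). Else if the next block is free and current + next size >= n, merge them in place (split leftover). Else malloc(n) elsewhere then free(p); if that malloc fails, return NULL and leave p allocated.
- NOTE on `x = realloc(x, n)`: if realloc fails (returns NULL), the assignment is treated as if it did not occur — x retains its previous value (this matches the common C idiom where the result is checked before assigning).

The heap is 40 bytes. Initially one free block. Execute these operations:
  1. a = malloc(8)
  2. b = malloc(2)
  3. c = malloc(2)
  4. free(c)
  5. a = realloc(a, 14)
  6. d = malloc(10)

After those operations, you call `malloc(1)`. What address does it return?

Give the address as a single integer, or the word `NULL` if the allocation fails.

Op 1: a = malloc(8) -> a = 0; heap: [0-7 ALLOC][8-39 FREE]
Op 2: b = malloc(2) -> b = 8; heap: [0-7 ALLOC][8-9 ALLOC][10-39 FREE]
Op 3: c = malloc(2) -> c = 10; heap: [0-7 ALLOC][8-9 ALLOC][10-11 ALLOC][12-39 FREE]
Op 4: free(c) -> (freed c); heap: [0-7 ALLOC][8-9 ALLOC][10-39 FREE]
Op 5: a = realloc(a, 14) -> a = 10; heap: [0-7 FREE][8-9 ALLOC][10-23 ALLOC][24-39 FREE]
Op 6: d = malloc(10) -> d = 24; heap: [0-7 FREE][8-9 ALLOC][10-23 ALLOC][24-33 ALLOC][34-39 FREE]
malloc(1): first-fit scan over [0-7 FREE][8-9 ALLOC][10-23 ALLOC][24-33 ALLOC][34-39 FREE] -> 0

Answer: 0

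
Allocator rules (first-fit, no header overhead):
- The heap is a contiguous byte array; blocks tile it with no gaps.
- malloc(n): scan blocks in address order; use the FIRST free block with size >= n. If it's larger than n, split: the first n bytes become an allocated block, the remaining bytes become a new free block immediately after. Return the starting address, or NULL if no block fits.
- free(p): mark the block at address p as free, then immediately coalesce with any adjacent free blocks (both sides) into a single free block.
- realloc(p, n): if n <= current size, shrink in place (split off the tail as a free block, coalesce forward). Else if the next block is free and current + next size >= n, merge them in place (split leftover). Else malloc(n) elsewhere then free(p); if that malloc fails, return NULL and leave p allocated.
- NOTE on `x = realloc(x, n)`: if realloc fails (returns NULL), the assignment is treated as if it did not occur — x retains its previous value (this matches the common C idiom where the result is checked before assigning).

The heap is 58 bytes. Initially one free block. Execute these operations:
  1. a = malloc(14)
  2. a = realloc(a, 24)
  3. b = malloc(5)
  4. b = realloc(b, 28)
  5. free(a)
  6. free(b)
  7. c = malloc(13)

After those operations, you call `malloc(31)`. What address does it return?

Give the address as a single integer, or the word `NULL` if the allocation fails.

Answer: 13

Derivation:
Op 1: a = malloc(14) -> a = 0; heap: [0-13 ALLOC][14-57 FREE]
Op 2: a = realloc(a, 24) -> a = 0; heap: [0-23 ALLOC][24-57 FREE]
Op 3: b = malloc(5) -> b = 24; heap: [0-23 ALLOC][24-28 ALLOC][29-57 FREE]
Op 4: b = realloc(b, 28) -> b = 24; heap: [0-23 ALLOC][24-51 ALLOC][52-57 FREE]
Op 5: free(a) -> (freed a); heap: [0-23 FREE][24-51 ALLOC][52-57 FREE]
Op 6: free(b) -> (freed b); heap: [0-57 FREE]
Op 7: c = malloc(13) -> c = 0; heap: [0-12 ALLOC][13-57 FREE]
malloc(31): first-fit scan over [0-12 ALLOC][13-57 FREE] -> 13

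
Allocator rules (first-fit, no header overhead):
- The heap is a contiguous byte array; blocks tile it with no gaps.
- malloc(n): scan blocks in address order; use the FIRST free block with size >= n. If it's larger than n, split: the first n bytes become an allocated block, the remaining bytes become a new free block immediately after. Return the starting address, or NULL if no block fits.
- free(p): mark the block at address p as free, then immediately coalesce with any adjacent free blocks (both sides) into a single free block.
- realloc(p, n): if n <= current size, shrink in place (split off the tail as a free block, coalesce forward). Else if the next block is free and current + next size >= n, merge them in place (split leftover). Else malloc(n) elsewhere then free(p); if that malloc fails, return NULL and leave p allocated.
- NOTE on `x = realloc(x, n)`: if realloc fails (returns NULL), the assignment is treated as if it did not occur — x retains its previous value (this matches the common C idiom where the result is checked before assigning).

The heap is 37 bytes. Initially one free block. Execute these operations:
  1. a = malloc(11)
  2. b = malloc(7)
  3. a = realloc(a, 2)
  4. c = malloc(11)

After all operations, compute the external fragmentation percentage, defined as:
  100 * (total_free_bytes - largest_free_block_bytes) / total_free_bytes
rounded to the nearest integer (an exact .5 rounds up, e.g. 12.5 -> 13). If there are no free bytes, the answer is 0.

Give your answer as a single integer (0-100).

Answer: 47

Derivation:
Op 1: a = malloc(11) -> a = 0; heap: [0-10 ALLOC][11-36 FREE]
Op 2: b = malloc(7) -> b = 11; heap: [0-10 ALLOC][11-17 ALLOC][18-36 FREE]
Op 3: a = realloc(a, 2) -> a = 0; heap: [0-1 ALLOC][2-10 FREE][11-17 ALLOC][18-36 FREE]
Op 4: c = malloc(11) -> c = 18; heap: [0-1 ALLOC][2-10 FREE][11-17 ALLOC][18-28 ALLOC][29-36 FREE]
Free blocks: [9 8] total_free=17 largest=9 -> 100*(17-9)/17 = 800/17 ≈ 47.059 -> rounds to 47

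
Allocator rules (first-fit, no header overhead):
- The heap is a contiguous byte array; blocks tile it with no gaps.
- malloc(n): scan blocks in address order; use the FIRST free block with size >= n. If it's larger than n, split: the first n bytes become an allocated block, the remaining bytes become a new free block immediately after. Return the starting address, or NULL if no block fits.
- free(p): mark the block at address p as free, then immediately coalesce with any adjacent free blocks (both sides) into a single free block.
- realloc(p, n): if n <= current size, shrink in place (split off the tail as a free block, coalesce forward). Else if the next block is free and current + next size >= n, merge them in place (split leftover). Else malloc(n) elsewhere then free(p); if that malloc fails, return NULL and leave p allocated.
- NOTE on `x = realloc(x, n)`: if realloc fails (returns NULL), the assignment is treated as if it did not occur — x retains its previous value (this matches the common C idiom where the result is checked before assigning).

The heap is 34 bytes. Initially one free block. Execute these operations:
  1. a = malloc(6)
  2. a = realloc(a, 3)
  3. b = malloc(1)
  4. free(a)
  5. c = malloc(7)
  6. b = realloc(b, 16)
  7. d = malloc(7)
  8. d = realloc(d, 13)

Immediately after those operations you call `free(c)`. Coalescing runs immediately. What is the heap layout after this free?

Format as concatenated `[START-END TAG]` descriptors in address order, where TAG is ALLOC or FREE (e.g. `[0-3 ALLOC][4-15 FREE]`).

Answer: [0-10 FREE][11-26 ALLOC][27-33 ALLOC]

Derivation:
Op 1: a = malloc(6) -> a = 0; heap: [0-5 ALLOC][6-33 FREE]
Op 2: a = realloc(a, 3) -> a = 0; heap: [0-2 ALLOC][3-33 FREE]
Op 3: b = malloc(1) -> b = 3; heap: [0-2 ALLOC][3-3 ALLOC][4-33 FREE]
Op 4: free(a) -> (freed a); heap: [0-2 FREE][3-3 ALLOC][4-33 FREE]
Op 5: c = malloc(7) -> c = 4; heap: [0-2 FREE][3-3 ALLOC][4-10 ALLOC][11-33 FREE]
Op 6: b = realloc(b, 16) -> b = 11; heap: [0-3 FREE][4-10 ALLOC][11-26 ALLOC][27-33 FREE]
Op 7: d = malloc(7) -> d = 27; heap: [0-3 FREE][4-10 ALLOC][11-26 ALLOC][27-33 ALLOC]
Op 8: d = realloc(d, 13) -> NULL (d unchanged); heap: [0-3 FREE][4-10 ALLOC][11-26 ALLOC][27-33 ALLOC]
free(c): c = 4 -> block [4-10 ALLOC]; mark free, coalesce with adjacent free neighbors -> [0-10 FREE][11-26 ALLOC][27-33 ALLOC]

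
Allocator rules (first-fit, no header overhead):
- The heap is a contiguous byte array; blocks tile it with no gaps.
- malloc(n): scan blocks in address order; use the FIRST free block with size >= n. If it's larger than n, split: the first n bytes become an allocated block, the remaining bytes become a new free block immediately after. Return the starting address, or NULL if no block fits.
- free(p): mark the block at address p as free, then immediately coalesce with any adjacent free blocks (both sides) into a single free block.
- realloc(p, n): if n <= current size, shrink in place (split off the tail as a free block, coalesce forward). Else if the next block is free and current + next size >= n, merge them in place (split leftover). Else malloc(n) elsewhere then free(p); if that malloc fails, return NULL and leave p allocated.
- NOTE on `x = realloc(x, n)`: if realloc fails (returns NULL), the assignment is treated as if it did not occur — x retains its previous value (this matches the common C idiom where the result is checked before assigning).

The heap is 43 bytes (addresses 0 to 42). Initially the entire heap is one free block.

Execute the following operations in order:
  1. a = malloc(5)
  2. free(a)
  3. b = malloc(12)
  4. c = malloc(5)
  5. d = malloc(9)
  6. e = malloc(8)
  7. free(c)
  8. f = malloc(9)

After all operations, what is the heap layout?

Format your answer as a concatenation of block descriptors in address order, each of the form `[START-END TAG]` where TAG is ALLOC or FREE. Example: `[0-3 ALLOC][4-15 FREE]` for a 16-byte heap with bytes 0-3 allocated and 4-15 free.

Answer: [0-11 ALLOC][12-16 FREE][17-25 ALLOC][26-33 ALLOC][34-42 ALLOC]

Derivation:
Op 1: a = malloc(5) -> a = 0; heap: [0-4 ALLOC][5-42 FREE]
Op 2: free(a) -> (freed a); heap: [0-42 FREE]
Op 3: b = malloc(12) -> b = 0; heap: [0-11 ALLOC][12-42 FREE]
Op 4: c = malloc(5) -> c = 12; heap: [0-11 ALLOC][12-16 ALLOC][17-42 FREE]
Op 5: d = malloc(9) -> d = 17; heap: [0-11 ALLOC][12-16 ALLOC][17-25 ALLOC][26-42 FREE]
Op 6: e = malloc(8) -> e = 26; heap: [0-11 ALLOC][12-16 ALLOC][17-25 ALLOC][26-33 ALLOC][34-42 FREE]
Op 7: free(c) -> (freed c); heap: [0-11 ALLOC][12-16 FREE][17-25 ALLOC][26-33 ALLOC][34-42 FREE]
Op 8: f = malloc(9) -> f = 34; heap: [0-11 ALLOC][12-16 FREE][17-25 ALLOC][26-33 ALLOC][34-42 ALLOC]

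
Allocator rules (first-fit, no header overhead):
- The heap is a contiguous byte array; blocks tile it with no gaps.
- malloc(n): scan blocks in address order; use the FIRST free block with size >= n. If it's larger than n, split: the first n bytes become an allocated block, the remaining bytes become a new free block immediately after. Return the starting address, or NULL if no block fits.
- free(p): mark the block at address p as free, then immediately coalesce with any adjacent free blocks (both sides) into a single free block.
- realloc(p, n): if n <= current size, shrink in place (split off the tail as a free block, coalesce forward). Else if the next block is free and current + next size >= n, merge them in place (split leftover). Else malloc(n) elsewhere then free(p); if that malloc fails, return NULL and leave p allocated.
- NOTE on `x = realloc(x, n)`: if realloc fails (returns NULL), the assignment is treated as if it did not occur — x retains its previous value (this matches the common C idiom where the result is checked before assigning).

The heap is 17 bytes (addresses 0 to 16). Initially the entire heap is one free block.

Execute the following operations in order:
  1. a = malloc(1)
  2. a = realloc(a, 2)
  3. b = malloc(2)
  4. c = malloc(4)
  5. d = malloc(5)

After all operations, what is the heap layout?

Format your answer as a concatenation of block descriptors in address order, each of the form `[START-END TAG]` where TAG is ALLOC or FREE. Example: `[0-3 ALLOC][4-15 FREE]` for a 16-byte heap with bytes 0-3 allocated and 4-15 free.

Op 1: a = malloc(1) -> a = 0; heap: [0-0 ALLOC][1-16 FREE]
Op 2: a = realloc(a, 2) -> a = 0; heap: [0-1 ALLOC][2-16 FREE]
Op 3: b = malloc(2) -> b = 2; heap: [0-1 ALLOC][2-3 ALLOC][4-16 FREE]
Op 4: c = malloc(4) -> c = 4; heap: [0-1 ALLOC][2-3 ALLOC][4-7 ALLOC][8-16 FREE]
Op 5: d = malloc(5) -> d = 8; heap: [0-1 ALLOC][2-3 ALLOC][4-7 ALLOC][8-12 ALLOC][13-16 FREE]

Answer: [0-1 ALLOC][2-3 ALLOC][4-7 ALLOC][8-12 ALLOC][13-16 FREE]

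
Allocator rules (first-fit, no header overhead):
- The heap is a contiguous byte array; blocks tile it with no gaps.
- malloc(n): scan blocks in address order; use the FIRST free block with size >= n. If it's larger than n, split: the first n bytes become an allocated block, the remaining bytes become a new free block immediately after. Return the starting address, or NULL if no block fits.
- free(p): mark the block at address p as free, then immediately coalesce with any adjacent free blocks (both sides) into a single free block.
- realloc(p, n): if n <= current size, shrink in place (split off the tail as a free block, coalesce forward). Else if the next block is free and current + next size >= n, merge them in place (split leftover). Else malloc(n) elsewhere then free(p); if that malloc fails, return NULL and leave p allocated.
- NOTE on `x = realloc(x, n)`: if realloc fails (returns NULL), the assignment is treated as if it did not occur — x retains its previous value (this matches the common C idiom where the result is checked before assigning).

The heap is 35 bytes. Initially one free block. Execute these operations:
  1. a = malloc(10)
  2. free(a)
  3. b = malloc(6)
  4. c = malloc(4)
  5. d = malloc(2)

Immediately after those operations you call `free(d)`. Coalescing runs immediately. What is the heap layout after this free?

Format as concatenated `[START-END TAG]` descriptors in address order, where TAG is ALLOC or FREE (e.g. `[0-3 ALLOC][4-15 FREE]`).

Answer: [0-5 ALLOC][6-9 ALLOC][10-34 FREE]

Derivation:
Op 1: a = malloc(10) -> a = 0; heap: [0-9 ALLOC][10-34 FREE]
Op 2: free(a) -> (freed a); heap: [0-34 FREE]
Op 3: b = malloc(6) -> b = 0; heap: [0-5 ALLOC][6-34 FREE]
Op 4: c = malloc(4) -> c = 6; heap: [0-5 ALLOC][6-9 ALLOC][10-34 FREE]
Op 5: d = malloc(2) -> d = 10; heap: [0-5 ALLOC][6-9 ALLOC][10-11 ALLOC][12-34 FREE]
free(d): d = 10 -> block [10-11 ALLOC]; mark free, coalesce with adjacent free neighbors -> [0-5 ALLOC][6-9 ALLOC][10-34 FREE]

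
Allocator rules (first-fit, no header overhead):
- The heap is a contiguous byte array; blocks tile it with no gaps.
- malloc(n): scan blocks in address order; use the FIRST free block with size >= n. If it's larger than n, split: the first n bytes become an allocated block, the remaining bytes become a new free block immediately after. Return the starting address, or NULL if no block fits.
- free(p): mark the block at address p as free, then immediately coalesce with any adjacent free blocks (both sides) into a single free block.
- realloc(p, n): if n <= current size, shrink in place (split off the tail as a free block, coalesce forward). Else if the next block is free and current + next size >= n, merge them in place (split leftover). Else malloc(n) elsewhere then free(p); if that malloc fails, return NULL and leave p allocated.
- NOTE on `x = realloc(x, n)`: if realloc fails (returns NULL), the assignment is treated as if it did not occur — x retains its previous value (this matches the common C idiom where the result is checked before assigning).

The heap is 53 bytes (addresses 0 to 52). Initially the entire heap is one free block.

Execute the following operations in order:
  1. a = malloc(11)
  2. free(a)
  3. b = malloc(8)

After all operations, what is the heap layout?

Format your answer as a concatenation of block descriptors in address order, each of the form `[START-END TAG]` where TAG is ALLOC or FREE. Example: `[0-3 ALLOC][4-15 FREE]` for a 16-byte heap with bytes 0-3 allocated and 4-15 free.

Op 1: a = malloc(11) -> a = 0; heap: [0-10 ALLOC][11-52 FREE]
Op 2: free(a) -> (freed a); heap: [0-52 FREE]
Op 3: b = malloc(8) -> b = 0; heap: [0-7 ALLOC][8-52 FREE]

Answer: [0-7 ALLOC][8-52 FREE]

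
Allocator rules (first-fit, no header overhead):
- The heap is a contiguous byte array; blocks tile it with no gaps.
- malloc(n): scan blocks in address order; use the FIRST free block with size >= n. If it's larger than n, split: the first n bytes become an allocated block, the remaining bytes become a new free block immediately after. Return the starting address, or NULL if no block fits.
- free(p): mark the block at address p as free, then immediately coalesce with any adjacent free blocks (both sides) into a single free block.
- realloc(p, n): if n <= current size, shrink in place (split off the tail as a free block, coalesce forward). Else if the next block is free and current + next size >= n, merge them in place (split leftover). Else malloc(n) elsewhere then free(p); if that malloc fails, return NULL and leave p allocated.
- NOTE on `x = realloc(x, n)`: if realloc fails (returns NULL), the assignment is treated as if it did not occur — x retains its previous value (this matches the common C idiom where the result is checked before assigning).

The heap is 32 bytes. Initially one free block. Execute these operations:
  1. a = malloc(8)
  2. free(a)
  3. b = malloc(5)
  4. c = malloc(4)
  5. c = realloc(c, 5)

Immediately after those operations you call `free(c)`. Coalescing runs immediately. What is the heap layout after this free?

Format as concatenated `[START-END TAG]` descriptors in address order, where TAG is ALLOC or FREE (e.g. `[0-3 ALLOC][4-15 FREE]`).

Answer: [0-4 ALLOC][5-31 FREE]

Derivation:
Op 1: a = malloc(8) -> a = 0; heap: [0-7 ALLOC][8-31 FREE]
Op 2: free(a) -> (freed a); heap: [0-31 FREE]
Op 3: b = malloc(5) -> b = 0; heap: [0-4 ALLOC][5-31 FREE]
Op 4: c = malloc(4) -> c = 5; heap: [0-4 ALLOC][5-8 ALLOC][9-31 FREE]
Op 5: c = realloc(c, 5) -> c = 5; heap: [0-4 ALLOC][5-9 ALLOC][10-31 FREE]
free(c): c = 5 -> block [5-9 ALLOC]; mark free, coalesce with adjacent free neighbors -> [0-4 ALLOC][5-31 FREE]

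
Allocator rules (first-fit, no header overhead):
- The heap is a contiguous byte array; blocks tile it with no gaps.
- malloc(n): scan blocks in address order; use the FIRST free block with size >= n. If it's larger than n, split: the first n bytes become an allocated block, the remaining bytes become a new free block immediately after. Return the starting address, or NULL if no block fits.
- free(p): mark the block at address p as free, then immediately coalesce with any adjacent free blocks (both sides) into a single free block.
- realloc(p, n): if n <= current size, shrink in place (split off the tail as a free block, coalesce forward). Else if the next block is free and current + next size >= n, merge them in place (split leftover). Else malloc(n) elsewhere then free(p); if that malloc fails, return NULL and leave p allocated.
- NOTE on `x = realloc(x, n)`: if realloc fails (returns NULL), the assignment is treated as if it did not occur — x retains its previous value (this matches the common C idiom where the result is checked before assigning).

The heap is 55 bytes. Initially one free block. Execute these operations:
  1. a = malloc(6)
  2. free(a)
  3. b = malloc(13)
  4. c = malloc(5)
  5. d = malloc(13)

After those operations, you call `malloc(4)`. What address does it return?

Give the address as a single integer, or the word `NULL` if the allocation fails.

Answer: 31

Derivation:
Op 1: a = malloc(6) -> a = 0; heap: [0-5 ALLOC][6-54 FREE]
Op 2: free(a) -> (freed a); heap: [0-54 FREE]
Op 3: b = malloc(13) -> b = 0; heap: [0-12 ALLOC][13-54 FREE]
Op 4: c = malloc(5) -> c = 13; heap: [0-12 ALLOC][13-17 ALLOC][18-54 FREE]
Op 5: d = malloc(13) -> d = 18; heap: [0-12 ALLOC][13-17 ALLOC][18-30 ALLOC][31-54 FREE]
malloc(4): first-fit scan over [0-12 ALLOC][13-17 ALLOC][18-30 ALLOC][31-54 FREE] -> 31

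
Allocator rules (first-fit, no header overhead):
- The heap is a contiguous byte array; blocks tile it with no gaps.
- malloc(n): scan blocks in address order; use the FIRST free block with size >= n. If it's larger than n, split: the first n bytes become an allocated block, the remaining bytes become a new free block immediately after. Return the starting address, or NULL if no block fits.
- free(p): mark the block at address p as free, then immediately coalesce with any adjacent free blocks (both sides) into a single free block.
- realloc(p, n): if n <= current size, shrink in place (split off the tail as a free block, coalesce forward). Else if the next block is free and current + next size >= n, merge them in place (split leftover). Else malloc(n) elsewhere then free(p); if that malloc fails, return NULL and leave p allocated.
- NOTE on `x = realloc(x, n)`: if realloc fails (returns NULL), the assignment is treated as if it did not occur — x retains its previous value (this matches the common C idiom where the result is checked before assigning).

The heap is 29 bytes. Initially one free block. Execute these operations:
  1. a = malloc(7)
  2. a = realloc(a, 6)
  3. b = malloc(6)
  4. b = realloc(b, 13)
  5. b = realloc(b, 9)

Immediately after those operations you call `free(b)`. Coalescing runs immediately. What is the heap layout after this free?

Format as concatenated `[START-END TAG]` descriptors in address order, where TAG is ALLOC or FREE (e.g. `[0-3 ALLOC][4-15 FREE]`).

Op 1: a = malloc(7) -> a = 0; heap: [0-6 ALLOC][7-28 FREE]
Op 2: a = realloc(a, 6) -> a = 0; heap: [0-5 ALLOC][6-28 FREE]
Op 3: b = malloc(6) -> b = 6; heap: [0-5 ALLOC][6-11 ALLOC][12-28 FREE]
Op 4: b = realloc(b, 13) -> b = 6; heap: [0-5 ALLOC][6-18 ALLOC][19-28 FREE]
Op 5: b = realloc(b, 9) -> b = 6; heap: [0-5 ALLOC][6-14 ALLOC][15-28 FREE]
free(b): b = 6 -> block [6-14 ALLOC]; mark free, coalesce with adjacent free neighbors -> [0-5 ALLOC][6-28 FREE]

Answer: [0-5 ALLOC][6-28 FREE]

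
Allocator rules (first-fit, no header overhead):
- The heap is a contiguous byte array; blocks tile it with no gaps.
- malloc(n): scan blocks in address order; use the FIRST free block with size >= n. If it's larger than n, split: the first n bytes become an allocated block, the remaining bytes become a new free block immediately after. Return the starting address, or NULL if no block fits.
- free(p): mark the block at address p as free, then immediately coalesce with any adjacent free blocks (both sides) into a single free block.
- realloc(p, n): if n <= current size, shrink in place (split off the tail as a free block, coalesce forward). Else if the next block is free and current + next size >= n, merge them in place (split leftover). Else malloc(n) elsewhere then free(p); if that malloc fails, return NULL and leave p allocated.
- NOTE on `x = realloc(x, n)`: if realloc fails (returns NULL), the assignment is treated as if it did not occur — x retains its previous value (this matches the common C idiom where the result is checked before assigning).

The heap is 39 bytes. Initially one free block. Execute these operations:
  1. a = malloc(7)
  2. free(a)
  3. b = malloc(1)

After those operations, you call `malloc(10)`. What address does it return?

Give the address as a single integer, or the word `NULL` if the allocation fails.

Answer: 1

Derivation:
Op 1: a = malloc(7) -> a = 0; heap: [0-6 ALLOC][7-38 FREE]
Op 2: free(a) -> (freed a); heap: [0-38 FREE]
Op 3: b = malloc(1) -> b = 0; heap: [0-0 ALLOC][1-38 FREE]
malloc(10): first-fit scan over [0-0 ALLOC][1-38 FREE] -> 1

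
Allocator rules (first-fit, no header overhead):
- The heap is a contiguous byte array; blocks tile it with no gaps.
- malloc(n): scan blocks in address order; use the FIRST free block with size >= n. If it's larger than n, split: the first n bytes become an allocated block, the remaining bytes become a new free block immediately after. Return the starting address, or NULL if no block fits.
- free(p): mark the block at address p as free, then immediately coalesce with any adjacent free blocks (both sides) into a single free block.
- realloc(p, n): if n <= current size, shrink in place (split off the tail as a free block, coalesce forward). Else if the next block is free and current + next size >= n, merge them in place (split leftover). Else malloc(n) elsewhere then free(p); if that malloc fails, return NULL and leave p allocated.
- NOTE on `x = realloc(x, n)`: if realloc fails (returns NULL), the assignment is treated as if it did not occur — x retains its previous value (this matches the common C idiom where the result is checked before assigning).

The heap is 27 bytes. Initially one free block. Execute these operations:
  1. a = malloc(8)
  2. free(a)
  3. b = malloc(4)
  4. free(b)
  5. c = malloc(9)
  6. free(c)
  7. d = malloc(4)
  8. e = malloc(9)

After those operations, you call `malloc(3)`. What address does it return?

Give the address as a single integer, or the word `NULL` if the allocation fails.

Op 1: a = malloc(8) -> a = 0; heap: [0-7 ALLOC][8-26 FREE]
Op 2: free(a) -> (freed a); heap: [0-26 FREE]
Op 3: b = malloc(4) -> b = 0; heap: [0-3 ALLOC][4-26 FREE]
Op 4: free(b) -> (freed b); heap: [0-26 FREE]
Op 5: c = malloc(9) -> c = 0; heap: [0-8 ALLOC][9-26 FREE]
Op 6: free(c) -> (freed c); heap: [0-26 FREE]
Op 7: d = malloc(4) -> d = 0; heap: [0-3 ALLOC][4-26 FREE]
Op 8: e = malloc(9) -> e = 4; heap: [0-3 ALLOC][4-12 ALLOC][13-26 FREE]
malloc(3): first-fit scan over [0-3 ALLOC][4-12 ALLOC][13-26 FREE] -> 13

Answer: 13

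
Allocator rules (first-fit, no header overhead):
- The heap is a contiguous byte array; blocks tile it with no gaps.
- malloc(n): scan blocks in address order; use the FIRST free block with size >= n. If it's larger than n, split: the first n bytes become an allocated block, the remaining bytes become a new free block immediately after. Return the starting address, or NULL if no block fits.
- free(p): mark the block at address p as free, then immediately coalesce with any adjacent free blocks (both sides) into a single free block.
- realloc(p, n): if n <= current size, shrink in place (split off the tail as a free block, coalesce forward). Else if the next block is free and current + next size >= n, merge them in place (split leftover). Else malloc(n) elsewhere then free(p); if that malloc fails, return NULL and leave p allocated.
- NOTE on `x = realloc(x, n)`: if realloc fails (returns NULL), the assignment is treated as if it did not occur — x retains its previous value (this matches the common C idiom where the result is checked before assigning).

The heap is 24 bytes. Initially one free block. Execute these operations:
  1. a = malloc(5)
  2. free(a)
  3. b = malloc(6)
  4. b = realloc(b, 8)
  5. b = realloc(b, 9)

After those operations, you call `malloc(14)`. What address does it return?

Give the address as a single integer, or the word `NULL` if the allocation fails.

Answer: 9

Derivation:
Op 1: a = malloc(5) -> a = 0; heap: [0-4 ALLOC][5-23 FREE]
Op 2: free(a) -> (freed a); heap: [0-23 FREE]
Op 3: b = malloc(6) -> b = 0; heap: [0-5 ALLOC][6-23 FREE]
Op 4: b = realloc(b, 8) -> b = 0; heap: [0-7 ALLOC][8-23 FREE]
Op 5: b = realloc(b, 9) -> b = 0; heap: [0-8 ALLOC][9-23 FREE]
malloc(14): first-fit scan over [0-8 ALLOC][9-23 FREE] -> 9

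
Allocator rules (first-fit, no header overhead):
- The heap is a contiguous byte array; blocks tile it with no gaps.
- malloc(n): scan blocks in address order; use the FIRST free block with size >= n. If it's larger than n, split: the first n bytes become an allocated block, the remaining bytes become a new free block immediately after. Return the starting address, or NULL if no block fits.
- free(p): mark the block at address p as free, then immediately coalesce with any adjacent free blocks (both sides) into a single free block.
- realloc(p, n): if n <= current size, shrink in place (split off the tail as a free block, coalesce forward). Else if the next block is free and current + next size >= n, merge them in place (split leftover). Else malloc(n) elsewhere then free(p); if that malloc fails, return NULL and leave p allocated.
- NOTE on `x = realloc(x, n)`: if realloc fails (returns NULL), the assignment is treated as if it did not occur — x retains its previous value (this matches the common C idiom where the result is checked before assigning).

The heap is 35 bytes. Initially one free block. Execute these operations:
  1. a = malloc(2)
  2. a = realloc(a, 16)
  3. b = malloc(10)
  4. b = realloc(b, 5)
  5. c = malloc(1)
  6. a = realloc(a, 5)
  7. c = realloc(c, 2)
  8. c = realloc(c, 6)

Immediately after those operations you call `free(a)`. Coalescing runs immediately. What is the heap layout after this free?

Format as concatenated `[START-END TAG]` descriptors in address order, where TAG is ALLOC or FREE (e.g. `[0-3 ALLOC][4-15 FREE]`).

Op 1: a = malloc(2) -> a = 0; heap: [0-1 ALLOC][2-34 FREE]
Op 2: a = realloc(a, 16) -> a = 0; heap: [0-15 ALLOC][16-34 FREE]
Op 3: b = malloc(10) -> b = 16; heap: [0-15 ALLOC][16-25 ALLOC][26-34 FREE]
Op 4: b = realloc(b, 5) -> b = 16; heap: [0-15 ALLOC][16-20 ALLOC][21-34 FREE]
Op 5: c = malloc(1) -> c = 21; heap: [0-15 ALLOC][16-20 ALLOC][21-21 ALLOC][22-34 FREE]
Op 6: a = realloc(a, 5) -> a = 0; heap: [0-4 ALLOC][5-15 FREE][16-20 ALLOC][21-21 ALLOC][22-34 FREE]
Op 7: c = realloc(c, 2) -> c = 21; heap: [0-4 ALLOC][5-15 FREE][16-20 ALLOC][21-22 ALLOC][23-34 FREE]
Op 8: c = realloc(c, 6) -> c = 21; heap: [0-4 ALLOC][5-15 FREE][16-20 ALLOC][21-26 ALLOC][27-34 FREE]
free(a): a = 0 -> block [0-4 ALLOC]; mark free, coalesce with adjacent free neighbors -> [0-15 FREE][16-20 ALLOC][21-26 ALLOC][27-34 FREE]

Answer: [0-15 FREE][16-20 ALLOC][21-26 ALLOC][27-34 FREE]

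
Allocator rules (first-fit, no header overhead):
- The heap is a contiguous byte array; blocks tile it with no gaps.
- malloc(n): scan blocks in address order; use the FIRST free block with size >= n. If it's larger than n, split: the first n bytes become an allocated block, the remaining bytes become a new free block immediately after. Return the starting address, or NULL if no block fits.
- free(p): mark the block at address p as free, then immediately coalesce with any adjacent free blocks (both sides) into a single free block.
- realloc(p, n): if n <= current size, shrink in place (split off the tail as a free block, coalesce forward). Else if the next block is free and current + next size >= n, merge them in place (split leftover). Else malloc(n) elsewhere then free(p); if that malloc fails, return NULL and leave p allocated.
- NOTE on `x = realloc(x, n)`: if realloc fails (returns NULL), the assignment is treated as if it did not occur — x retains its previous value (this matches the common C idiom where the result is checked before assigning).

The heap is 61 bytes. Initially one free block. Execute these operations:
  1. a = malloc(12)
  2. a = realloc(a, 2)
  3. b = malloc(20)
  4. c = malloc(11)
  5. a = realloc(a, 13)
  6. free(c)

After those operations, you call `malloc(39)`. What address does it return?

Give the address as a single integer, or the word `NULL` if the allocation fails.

Op 1: a = malloc(12) -> a = 0; heap: [0-11 ALLOC][12-60 FREE]
Op 2: a = realloc(a, 2) -> a = 0; heap: [0-1 ALLOC][2-60 FREE]
Op 3: b = malloc(20) -> b = 2; heap: [0-1 ALLOC][2-21 ALLOC][22-60 FREE]
Op 4: c = malloc(11) -> c = 22; heap: [0-1 ALLOC][2-21 ALLOC][22-32 ALLOC][33-60 FREE]
Op 5: a = realloc(a, 13) -> a = 33; heap: [0-1 FREE][2-21 ALLOC][22-32 ALLOC][33-45 ALLOC][46-60 FREE]
Op 6: free(c) -> (freed c); heap: [0-1 FREE][2-21 ALLOC][22-32 FREE][33-45 ALLOC][46-60 FREE]
malloc(39): first-fit scan over [0-1 FREE][2-21 ALLOC][22-32 FREE][33-45 ALLOC][46-60 FREE] -> NULL

Answer: NULL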